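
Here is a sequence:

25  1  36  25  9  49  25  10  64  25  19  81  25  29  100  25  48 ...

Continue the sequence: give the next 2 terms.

The terms cycle through 3 interleaved subsequences.
Track A is 25, 25, 25, 25, 25, 25, which is the constant sequence 25.
Track B is 1, 9, 10, 19, 29, 48, which is each term equals the sum of the previous two.
Track C is 36, 49, 64, 81, 100, which is perfect squares starting at 6².
The 18th slot belongs to track C; its 6th term is 121.
Position 19 → track A, term 7 = 25.

121, 25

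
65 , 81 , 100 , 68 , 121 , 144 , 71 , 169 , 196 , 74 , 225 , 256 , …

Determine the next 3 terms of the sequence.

77, 289, 324

The slot pattern repeats as ABB (period 3), so there are 2 interleaved tracks.
Track A = 65, 68, 71, 74: adding 3 each time.
Track B = 81, 100, 121, 144, 169, 196, 225, 256: perfect squares starting at 9².
Position 13 falls in track A as its term 5, giving 77.
The 14th slot belongs to track B; its 9th term is 289.
The 15th slot belongs to track B; its 10th term is 324.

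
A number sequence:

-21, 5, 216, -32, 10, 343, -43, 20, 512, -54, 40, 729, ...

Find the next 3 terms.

-65, 80, 1000

Split by position mod 3: positions 1, 4, 7, … form one track, and each other residue class forms its own.
Subsequence A is -21, -32, -43, -54, which is arithmetic, step −11.
Subsequence B is 5, 10, 20, 40, which is geometric, ×2 each step.
Subsequence C is 216, 343, 512, 729, which is consecutive cubes n³ from n = 6.
Term 13 comes from subsequence A (its 5th entry): -65.
Term 14 comes from subsequence B (its 5th entry): 80.
Term 15 comes from subsequence C (its 5th entry): 1000.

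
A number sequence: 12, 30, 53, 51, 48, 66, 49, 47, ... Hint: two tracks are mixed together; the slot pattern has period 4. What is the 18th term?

174

The slot pattern repeats as AABB (period 4), so there are 2 interleaved tracks.
Track A = 12, 30, 48, 66: linear: a_n = -6 + 18·n.
Track B = 53, 51, 49, 47: subtracting 2 each time.
The 18th slot belongs to track A; its 10th term is 174.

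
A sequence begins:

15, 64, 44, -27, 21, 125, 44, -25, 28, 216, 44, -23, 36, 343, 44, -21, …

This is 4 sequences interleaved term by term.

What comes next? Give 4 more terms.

Split by position mod 4: positions 1, 5, 9, … form one track, and each other residue class forms its own.
Track A = 15, 21, 28, 36: triangular numbers starting at T_5.
Track B = 64, 125, 216, 343: the cubes 4³, 5³, 6³, ….
Track C = 44, 44, 44, 44: constant 44.
Track D = -27, -25, -23, -21: arithmetic with common difference +2.
Term 17 comes from track A (its 5th entry): 45.
Position 18 → track B, term 5 = 512.
Term 19 comes from track C (its 5th entry): 44.
Position 20 → track D, term 5 = -19.

45, 512, 44, -19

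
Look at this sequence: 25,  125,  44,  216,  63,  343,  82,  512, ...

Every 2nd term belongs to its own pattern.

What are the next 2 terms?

101, 729

Positions 1, 3, 5, … form one subsequence and positions 2, 4, 6, … form another.
Track A: 25, 44, 63, 82. Linear: a_n = 6 + 19·n.
Track B: 125, 216, 343, 512. Consecutive cubes n³ from n = 5.
Term 9 comes from track A (its 5th entry): 101.
Position 10 → track B, term 5 = 729.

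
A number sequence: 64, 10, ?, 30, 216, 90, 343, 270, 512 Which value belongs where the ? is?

Taking every 2nd term gives 2 separate tracks.
Track A is 64, ?, 216, 343, 512, which is the cubes 4³, 5³, 6³, ….
Track B is 10, 30, 90, 270, which is geometric, ×3 each step.
Track A's pattern makes the blank 125.

125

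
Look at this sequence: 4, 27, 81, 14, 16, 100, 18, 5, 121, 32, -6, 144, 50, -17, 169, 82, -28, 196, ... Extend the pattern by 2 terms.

Taking every 3rd term gives 3 separate tracks.
Track A: 4, 14, 18, 32, 50, 82. A Fibonacci-like recurrence a_n = a_{n-1} + a_{n-2}.
Track B: 27, 16, 5, -6, -17, -28. Arithmetic with common difference −11.
Track C: 81, 100, 121, 144, 169, 196. Perfect squares starting at 9².
Position 19 falls in track A as its term 7, giving 132.
Term 20 comes from track B (its 7th entry): -39.

132, -39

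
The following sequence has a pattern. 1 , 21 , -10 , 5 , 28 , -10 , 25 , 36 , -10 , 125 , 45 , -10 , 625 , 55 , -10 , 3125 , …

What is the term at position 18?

Taking every 3rd term gives 3 separate tracks.
Track A: 1, 5, 25, 125, 625, 3125 — successive powers of 5.
Track B: 21, 28, 36, 45, 55 — the triangular numbers T_6, T_7, ….
Track C: -10, -10, -10, -10, -10 — constant -10.
Term 18 comes from track C (its 6th entry): -10.

-10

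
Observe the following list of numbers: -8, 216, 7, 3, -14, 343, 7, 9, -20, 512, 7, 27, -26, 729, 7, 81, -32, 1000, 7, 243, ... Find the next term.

The terms cycle through 4 interleaved subsequences.
Track A: -8, -14, -20, -26, -32 (linear: a_n = -2 − 6·n).
Track B: 216, 343, 512, 729, 1000 (the cubes 6³, 7³, 8³, …).
Track C: 7, 7, 7, 7, 7 (the constant sequence 7).
Track D: 3, 9, 27, 81, 243 (powers of 3).
Position 21 falls in track A as its term 6, giving -38.

-38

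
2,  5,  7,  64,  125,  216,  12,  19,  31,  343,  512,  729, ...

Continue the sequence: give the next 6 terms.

50, 81, 131, 1000, 1331, 1728

Positions follow the repeating pattern AAABBB; grouping by letter gives 2 tracks.
Track A: 2, 5, 7, 12, 19, 31 — each term equals the sum of the previous two.
Track B: 64, 125, 216, 343, 512, 729 — consecutive cubes n³ from n = 4.
The 13th slot belongs to track A; its 7th term is 50.
Position 14 falls in track A as its term 8, giving 81.
Position 15 → track A, term 9 = 131.
Position 16 falls in track B as its term 7, giving 1000.
Position 17 falls in track B as its term 8, giving 1331.
Term 18 comes from track B (its 9th entry): 1728.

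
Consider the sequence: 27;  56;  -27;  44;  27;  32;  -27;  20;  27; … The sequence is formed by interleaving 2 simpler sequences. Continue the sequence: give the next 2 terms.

8, -27

Split by position mod 2 into 2 tracks.
Subsequence A is 27, -27, 27, -27, 27, which is alternating ±27.
Subsequence B is 56, 44, 32, 20, which is subtracting 12 each time.
Term 10 comes from subsequence B (its 5th entry): 8.
Position 11 falls in subsequence A as its term 6, giving -27.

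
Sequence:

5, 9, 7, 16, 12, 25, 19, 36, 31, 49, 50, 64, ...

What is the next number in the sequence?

Odd-indexed and even-indexed terms follow separate rules.
Track A: 5, 7, 12, 19, 31, 50 (Fibonacci-style (each term is the sum of the two before it)).
Track B: 9, 16, 25, 36, 49, 64 (the squares 3², 4², 5², …).
Position 13 → track A, term 7 = 81.

81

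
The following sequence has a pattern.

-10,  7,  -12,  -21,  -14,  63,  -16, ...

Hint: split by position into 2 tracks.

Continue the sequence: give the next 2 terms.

-189, -18

Odd-indexed and even-indexed terms follow separate rules.
Track A is -10, -12, -14, -16, which is subtracting 2 each time.
Track B is 7, -21, 63, which is geometric with ratio -3.
Position 8 falls in track B as its term 4, giving -189.
The 9th slot belongs to track A; its 5th term is -18.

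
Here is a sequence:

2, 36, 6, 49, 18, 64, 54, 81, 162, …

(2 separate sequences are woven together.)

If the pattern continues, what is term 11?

Split by position mod 2 into 2 tracks.
Track A: 2, 6, 18, 54, 162. Geometric with ratio 3.
Track B: 36, 49, 64, 81. Consecutive squares n² from n = 6.
Term 11 comes from track A (its 6th entry): 486.

486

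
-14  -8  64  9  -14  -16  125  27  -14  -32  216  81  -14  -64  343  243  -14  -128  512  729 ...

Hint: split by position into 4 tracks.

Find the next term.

Taking every 4th term gives 4 separate tracks.
Track A: -14, -14, -14, -14, -14 (always -14).
Track B: -8, -16, -32, -64, -128 (geometric, ×2 each step).
Track C: 64, 125, 216, 343, 512 (consecutive cubes n³ from n = 4).
Track D: 9, 27, 81, 243, 729 (powers 3^2, 3^3, 3^4, …).
Position 21 falls in track A as its term 6, giving -14.

-14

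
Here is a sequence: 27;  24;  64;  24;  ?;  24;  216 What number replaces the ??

Split by position mod 2 into 2 tracks.
Track A is 27, 64, ?, 216, which is perfect cubes starting at 3³.
Track B is 24, 24, 24, which is the constant sequence 24.
So the missing entry in track A is 125.

125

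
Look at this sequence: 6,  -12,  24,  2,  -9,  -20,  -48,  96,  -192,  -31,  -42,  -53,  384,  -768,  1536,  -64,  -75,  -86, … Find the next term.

-3072

Reading positions in blocks of 6 reveals the pattern AAABBB — 2 tracks woven together.
Track A: 6, -12, 24, -48, 96, -192, 384, -768, 1536 — a geometric progression (common ratio -2).
Track B: 2, -9, -20, -31, -42, -53, -64, -75, -86 — subtracting 11 each time.
Position 19 → track A, term 10 = -3072.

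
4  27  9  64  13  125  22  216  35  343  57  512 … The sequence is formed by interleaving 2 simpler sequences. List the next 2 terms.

Positions 1, 3, 5, … form one subsequence and positions 2, 4, 6, … form another.
Stream A: 4, 9, 13, 22, 35, 57. Fibonacci-style (each term is the sum of the two before it).
Stream B: 27, 64, 125, 216, 343, 512. The cubes 3³, 4³, 5³, ….
Term 13 comes from stream A (its 7th entry): 92.
Position 14 falls in stream B as its term 7, giving 729.

92, 729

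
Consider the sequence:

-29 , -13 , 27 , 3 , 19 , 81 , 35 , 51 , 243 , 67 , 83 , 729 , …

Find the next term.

99

Positions follow the repeating pattern AAB; grouping by letter gives 2 tracks.
Subsequence A: -29, -13, 3, 19, 35, 51, 67, 83 — linear: a_n = -45 + 16·n.
Subsequence B: 27, 81, 243, 729 — powers of 3.
Term 13 comes from subsequence A (its 9th entry): 99.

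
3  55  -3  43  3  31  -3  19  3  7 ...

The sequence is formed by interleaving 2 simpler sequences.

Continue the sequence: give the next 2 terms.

-3, -5

Positions 1, 3, 5, … form one subsequence and positions 2, 4, 6, … form another.
Subsequence A: 3, -3, 3, -3, 3 — the oscillation 3·(−1)^(n+1).
Subsequence B: 55, 43, 31, 19, 7 — arithmetic with common difference −12.
The 11th slot belongs to subsequence A; its 6th term is -3.
Term 12 comes from subsequence B (its 6th entry): -5.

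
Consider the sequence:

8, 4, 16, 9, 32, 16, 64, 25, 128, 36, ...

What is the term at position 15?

Taking every 2nd term gives 2 separate tracks.
Track A is 8, 16, 32, 64, 128, which is successive powers of 2.
Track B is 4, 9, 16, 25, 36, which is perfect squares starting at 2².
Position 15 falls in track A as its term 8, giving 1024.

1024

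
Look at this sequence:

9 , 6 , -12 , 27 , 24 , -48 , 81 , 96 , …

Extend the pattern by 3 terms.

-192, 243, 384

Reading positions in blocks of 3 reveals the pattern ABB — 2 tracks woven together.
Subsequence A: 9, 27, 81. Successive powers of 3.
Subsequence B: 6, -12, 24, -48, 96. A geometric progression (common ratio -2).
Position 9 falls in subsequence B as its term 6, giving -192.
Position 10 → subsequence A, term 4 = 243.
Position 11 → subsequence B, term 7 = 384.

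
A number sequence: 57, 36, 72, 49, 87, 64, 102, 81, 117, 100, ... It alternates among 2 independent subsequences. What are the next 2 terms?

132, 121

The terms cycle through 2 interleaved subsequences.
Track A is 57, 72, 87, 102, 117, which is linear: a_n = 42 + 15·n.
Track B is 36, 49, 64, 81, 100, which is the squares 6², 7², 8², ….
Position 11 → track A, term 6 = 132.
Term 12 comes from track B (its 6th entry): 121.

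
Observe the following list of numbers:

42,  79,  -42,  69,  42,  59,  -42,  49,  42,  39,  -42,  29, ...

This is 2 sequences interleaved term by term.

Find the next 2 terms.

Positions 1, 3, 5, … form one subsequence and positions 2, 4, 6, … form another.
Subsequence A = 42, -42, 42, -42, 42, -42: the oscillation 42·(−1)^(n+1).
Subsequence B = 79, 69, 59, 49, 39, 29: arithmetic, step −10.
Position 13 falls in subsequence A as its term 7, giving 42.
Position 14 falls in subsequence B as its term 7, giving 19.

42, 19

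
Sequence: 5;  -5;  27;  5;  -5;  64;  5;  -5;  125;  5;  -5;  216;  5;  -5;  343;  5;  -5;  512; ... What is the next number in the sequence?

Positions follow the repeating pattern AAB; grouping by letter gives 2 tracks.
Subsequence A: 5, -5, 5, -5, 5, -5, 5, -5, 5, -5, 5, -5. Alternating ±5.
Subsequence B: 27, 64, 125, 216, 343, 512. Consecutive cubes n³ from n = 3.
The 19th slot belongs to subsequence A; its 13th term is 5.

5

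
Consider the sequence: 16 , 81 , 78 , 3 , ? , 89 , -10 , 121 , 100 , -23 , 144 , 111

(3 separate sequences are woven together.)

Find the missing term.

100

Taking every 3rd term gives 3 separate tracks.
Stream A = 16, 3, -10, -23: arithmetic, step −13.
Stream B = 81, ?, 121, 144: consecutive squares n² from n = 9.
Stream C = 78, 89, 100, 111: arithmetic with common difference +11.
Filling stream B at index 2 by its rule yields 100.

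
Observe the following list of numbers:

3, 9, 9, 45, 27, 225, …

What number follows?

81

Split by position mod 2 into 2 tracks.
Track A: 3, 9, 27. Successive powers of 3.
Track B: 9, 45, 225. A geometric progression (common ratio 5).
Term 7 comes from track A (its 4th entry): 81.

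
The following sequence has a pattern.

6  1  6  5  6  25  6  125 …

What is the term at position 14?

Odd-indexed and even-indexed terms follow separate rules.
Subsequence A is 6, 6, 6, 6, which is the constant sequence 6.
Subsequence B is 1, 5, 25, 125, which is powers 5^0, 5^1, 5^2, ….
Position 14 → subsequence B, term 7 = 15625.

15625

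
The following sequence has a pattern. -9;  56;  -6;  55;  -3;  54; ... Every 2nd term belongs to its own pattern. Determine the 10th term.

52

Taking every 2nd term gives 2 separate tracks.
Track A is -9, -6, -3, which is arithmetic with common difference +3.
Track B is 56, 55, 54, which is arithmetic, step −1.
Term 10 comes from track B (its 5th entry): 52.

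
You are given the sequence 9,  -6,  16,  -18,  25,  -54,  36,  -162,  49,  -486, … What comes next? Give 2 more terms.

Split by position mod 2 into 2 tracks.
Subsequence A: 9, 16, 25, 36, 49 (perfect squares starting at 3²).
Subsequence B: -6, -18, -54, -162, -486 (geometric, ×3 each step).
Position 11 → subsequence A, term 6 = 64.
The 12th slot belongs to subsequence B; its 6th term is -1458.

64, -1458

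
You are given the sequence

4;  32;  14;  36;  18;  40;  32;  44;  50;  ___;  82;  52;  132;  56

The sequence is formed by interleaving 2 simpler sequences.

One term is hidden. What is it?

48

Taking every 2nd term gives 2 separate tracks.
Track A: 4, 14, 18, 32, 50, 82, 132 — Fibonacci-style (each term is the sum of the two before it).
Track B: 32, 36, 40, 44, ?, 52, 56 — linear: a_n = 28 + 4·n.
So the missing entry in track B is 48.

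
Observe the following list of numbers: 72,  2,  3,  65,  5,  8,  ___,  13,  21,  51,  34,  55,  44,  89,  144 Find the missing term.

58

Positions follow the repeating pattern ABB; grouping by letter gives 2 tracks.
Subsequence A = 72, 65, ?, 51, 44: subtracting 7 each time.
Subsequence B = 2, 3, 5, 8, 13, 21, 34, 55, 89, 144: Fibonacci-style (each term is the sum of the two before it).
The gap is subsequence A's term 3; the rule gives 58.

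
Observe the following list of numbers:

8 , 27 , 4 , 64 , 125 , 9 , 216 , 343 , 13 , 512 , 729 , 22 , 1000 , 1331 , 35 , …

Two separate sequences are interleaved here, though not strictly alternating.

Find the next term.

The slot pattern repeats as AAB (period 3), so there are 2 interleaved tracks.
Track A = 8, 27, 64, 125, 216, 343, 512, 729, 1000, 1331: the cubes 2³, 3³, 4³, ….
Track B = 4, 9, 13, 22, 35: each term equals the sum of the previous two.
Position 16 falls in track A as its term 11, giving 1728.

1728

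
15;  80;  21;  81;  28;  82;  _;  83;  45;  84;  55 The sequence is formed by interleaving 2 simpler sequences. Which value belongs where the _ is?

36

The terms cycle through 2 interleaved subsequences.
Track A: 15, 21, 28, ?, 45, 55 (triangular numbers starting at T_5).
Track B: 80, 81, 82, 83, 84 (linear: a_n = 79 + n).
Track A's pattern makes the blank 36.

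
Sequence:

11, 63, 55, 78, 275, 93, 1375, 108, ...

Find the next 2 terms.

The terms cycle through 2 interleaved subsequences.
Stream A: 11, 55, 275, 1375 — multiplying by 5 each time.
Stream B: 63, 78, 93, 108 — arithmetic, step +15.
Position 9 falls in stream A as its term 5, giving 6875.
Term 10 comes from stream B (its 5th entry): 123.

6875, 123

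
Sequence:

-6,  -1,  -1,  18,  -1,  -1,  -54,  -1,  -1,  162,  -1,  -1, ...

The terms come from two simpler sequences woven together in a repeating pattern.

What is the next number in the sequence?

-486

Positions follow the repeating pattern ABB; grouping by letter gives 2 tracks.
Track A = -6, 18, -54, 162: multiplying by -3 each time.
Track B = -1, -1, -1, -1, -1, -1, -1, -1: constant -1.
Term 13 comes from track A (its 5th entry): -486.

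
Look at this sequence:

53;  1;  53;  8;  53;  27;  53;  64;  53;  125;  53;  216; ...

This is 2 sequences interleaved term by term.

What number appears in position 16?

512

Positions 1, 3, 5, … form one subsequence and positions 2, 4, 6, … form another.
Track A: 53, 53, 53, 53, 53, 53 — always 53.
Track B: 1, 8, 27, 64, 125, 216 — perfect cubes starting at 1³.
Term 16 comes from track B (its 8th entry): 512.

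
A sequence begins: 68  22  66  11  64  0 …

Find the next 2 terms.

Taking every 2nd term gives 2 separate tracks.
Subsequence A: 68, 66, 64 — arithmetic, step −2.
Subsequence B: 22, 11, 0 — linear: a_n = 33 − 11·n.
The 7th slot belongs to subsequence A; its 4th term is 62.
Term 8 comes from subsequence B (its 4th entry): -11.

62, -11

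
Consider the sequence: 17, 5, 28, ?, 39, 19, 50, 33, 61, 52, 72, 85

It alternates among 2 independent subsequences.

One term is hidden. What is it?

14

Odd-indexed and even-indexed terms follow separate rules.
Subsequence A = 17, 28, 39, 50, 61, 72: arithmetic, step +11.
Subsequence B = 5, ?, 19, 33, 52, 85: a Fibonacci-like recurrence a_n = a_{n-1} + a_{n-2}.
Subsequence B's pattern makes the blank 14.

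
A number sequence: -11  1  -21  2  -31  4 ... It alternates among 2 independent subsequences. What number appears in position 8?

Taking every 2nd term gives 2 separate tracks.
Track A is -11, -21, -31, which is arithmetic, step −10.
Track B is 1, 2, 4, which is successive powers of 2.
The 8th slot belongs to track B; its 4th term is 8.

8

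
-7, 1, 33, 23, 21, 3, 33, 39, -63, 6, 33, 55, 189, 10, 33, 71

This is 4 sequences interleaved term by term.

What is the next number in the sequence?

Split by position mod 4 into 4 tracks.
Track A is -7, 21, -63, 189, which is a geometric progression (common ratio -3).
Track B is 1, 3, 6, 10, which is triangular numbers starting at T_1.
Track C is 33, 33, 33, 33, which is constant 33.
Track D is 23, 39, 55, 71, which is adding 16 each time.
Term 17 comes from track A (its 5th entry): -567.

-567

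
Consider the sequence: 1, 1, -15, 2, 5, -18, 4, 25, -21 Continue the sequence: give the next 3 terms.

Split by position mod 3 into 3 tracks.
Subsequence A: 1, 2, 4. A geometric progression (common ratio 2).
Subsequence B: 1, 5, 25. Powers of 5.
Subsequence C: -15, -18, -21. Linear: a_n = -12 − 3·n.
Position 10 falls in subsequence A as its term 4, giving 8.
Term 11 comes from subsequence B (its 4th entry): 125.
Term 12 comes from subsequence C (its 4th entry): -24.

8, 125, -24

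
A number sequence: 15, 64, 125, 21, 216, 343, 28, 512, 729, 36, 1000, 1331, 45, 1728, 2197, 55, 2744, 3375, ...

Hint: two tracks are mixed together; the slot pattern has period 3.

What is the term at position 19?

The slot pattern repeats as ABB (period 3), so there are 2 interleaved tracks.
Track A: 15, 21, 28, 36, 45, 55 — triangular numbers n(n+1)/2 for n = 5, 6, ….
Track B: 64, 125, 216, 343, 512, 729, 1000, 1331, 1728, 2197, 2744, 3375 — perfect cubes starting at 4³.
Position 19 → track A, term 7 = 66.

66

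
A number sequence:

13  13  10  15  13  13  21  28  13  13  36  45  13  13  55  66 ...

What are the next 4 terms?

The slot pattern repeats as AABB (period 4), so there are 2 interleaved tracks.
Subsequence A: 13, 13, 13, 13, 13, 13, 13, 13. Always 13.
Subsequence B: 10, 15, 21, 28, 36, 45, 55, 66. Triangular numbers n(n+1)/2 for n = 4, 5, ….
Position 17 falls in subsequence A as its term 9, giving 13.
Position 18 → subsequence A, term 10 = 13.
Position 19 → subsequence B, term 9 = 78.
Position 20 → subsequence B, term 10 = 91.

13, 13, 78, 91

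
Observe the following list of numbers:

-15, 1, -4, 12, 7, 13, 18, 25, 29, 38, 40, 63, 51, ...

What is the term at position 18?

265

Odd-indexed and even-indexed terms follow separate rules.
Stream A: -15, -4, 7, 18, 29, 40, 51 (adding 11 each time).
Stream B: 1, 12, 13, 25, 38, 63 (Fibonacci-style (each term is the sum of the two before it)).
The 18th slot belongs to stream B; its 9th term is 265.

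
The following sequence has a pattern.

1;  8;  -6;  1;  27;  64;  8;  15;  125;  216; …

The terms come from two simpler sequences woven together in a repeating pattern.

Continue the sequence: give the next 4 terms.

The slot pattern repeats as AABB (period 4), so there are 2 interleaved tracks.
Track A: 1, 8, 27, 64, 125, 216 (consecutive cubes n³ from n = 1).
Track B: -6, 1, 8, 15 (linear: a_n = -13 + 7·n).
Position 11 falls in track B as its term 5, giving 22.
The 12th slot belongs to track B; its 6th term is 29.
Position 13 → track A, term 7 = 343.
Term 14 comes from track A (its 8th entry): 512.

22, 29, 343, 512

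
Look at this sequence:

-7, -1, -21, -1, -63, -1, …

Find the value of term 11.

Taking every 2nd term gives 2 separate tracks.
Track A is -7, -21, -63, which is geometric, ×3 each step.
Track B is -1, -1, -1, which is always -1.
Term 11 comes from track A (its 6th entry): -1701.

-1701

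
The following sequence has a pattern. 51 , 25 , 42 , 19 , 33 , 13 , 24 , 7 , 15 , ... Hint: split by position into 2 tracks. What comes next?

Positions 1, 3, 5, … form one subsequence and positions 2, 4, 6, … form another.
Stream A: 51, 42, 33, 24, 15 (arithmetic, step −9).
Stream B: 25, 19, 13, 7 (arithmetic with common difference −6).
The 10th slot belongs to stream B; its 5th term is 1.

1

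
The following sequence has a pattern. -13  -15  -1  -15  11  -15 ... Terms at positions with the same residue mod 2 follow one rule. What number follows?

23

Taking every 2nd term gives 2 separate tracks.
Subsequence A: -13, -1, 11. Arithmetic, step +12.
Subsequence B: -15, -15, -15. Always -15.
Position 7 → subsequence A, term 4 = 23.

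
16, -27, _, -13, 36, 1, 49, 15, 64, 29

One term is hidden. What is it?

25

Split by position mod 2 into 2 tracks.
Subsequence A = 16, ?, 36, 49, 64: perfect squares starting at 4².
Subsequence B = -27, -13, 1, 15, 29: arithmetic with common difference +14.
Subsequence A's pattern makes the blank 25.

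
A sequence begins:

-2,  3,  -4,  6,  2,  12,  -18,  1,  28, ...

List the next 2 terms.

The terms cycle through 3 interleaved subsequences.
Track A: -2, 6, -18 — multiplying by -3 each time.
Track B: 3, 2, 1 — arithmetic with common difference −1.
Track C: -4, 12, 28 — linear: a_n = -20 + 16·n.
Position 10 → track A, term 4 = 54.
Position 11 falls in track B as its term 4, giving 0.

54, 0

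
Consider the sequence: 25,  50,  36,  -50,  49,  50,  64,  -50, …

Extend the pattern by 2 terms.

The terms cycle through 2 interleaved subsequences.
Stream A = 25, 36, 49, 64: the squares 5², 6², 7², ….
Stream B = 50, -50, 50, -50: oscillating between 50 and -50.
Term 9 comes from stream A (its 5th entry): 81.
Term 10 comes from stream B (its 5th entry): 50.

81, 50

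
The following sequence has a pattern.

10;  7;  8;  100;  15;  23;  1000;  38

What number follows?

The slot pattern repeats as ABB (period 3), so there are 2 interleaved tracks.
Track A: 10, 100, 1000. Powers 10^1, 10^2, 10^3, ….
Track B: 7, 8, 15, 23, 38. Each term equals the sum of the previous two.
Position 9 falls in track B as its term 6, giving 61.

61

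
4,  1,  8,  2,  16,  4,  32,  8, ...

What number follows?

64

The terms cycle through 2 interleaved subsequences.
Subsequence A: 4, 8, 16, 32. Powers of 2.
Subsequence B: 1, 2, 4, 8. Geometric with ratio 2.
Term 9 comes from subsequence A (its 5th entry): 64.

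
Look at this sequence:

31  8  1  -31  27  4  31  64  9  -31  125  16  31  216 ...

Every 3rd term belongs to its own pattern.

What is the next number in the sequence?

Taking every 3rd term gives 3 separate tracks.
Subsequence A: 31, -31, 31, -31, 31. Alternating ±31.
Subsequence B: 8, 27, 64, 125, 216. Perfect cubes starting at 2³.
Subsequence C: 1, 4, 9, 16. Consecutive squares n² from n = 1.
Position 15 falls in subsequence C as its term 5, giving 25.

25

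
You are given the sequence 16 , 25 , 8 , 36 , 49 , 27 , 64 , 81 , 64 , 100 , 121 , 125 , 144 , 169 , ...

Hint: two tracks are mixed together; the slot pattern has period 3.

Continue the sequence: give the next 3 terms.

The slot pattern repeats as AAB (period 3), so there are 2 interleaved tracks.
Stream A: 16, 25, 36, 49, 64, 81, 100, 121, 144, 169. Consecutive squares n² from n = 4.
Stream B: 8, 27, 64, 125. Consecutive cubes n³ from n = 2.
The 15th slot belongs to stream B; its 5th term is 216.
Position 16 falls in stream A as its term 11, giving 196.
The 17th slot belongs to stream A; its 12th term is 225.

216, 196, 225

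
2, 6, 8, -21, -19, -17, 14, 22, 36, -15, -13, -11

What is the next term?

The slot pattern repeats as AAABBB (period 6), so there are 2 interleaved tracks.
Subsequence A: 2, 6, 8, 14, 22, 36 — Fibonacci-style (each term is the sum of the two before it).
Subsequence B: -21, -19, -17, -15, -13, -11 — arithmetic, step +2.
Term 13 comes from subsequence A (its 7th entry): 58.

58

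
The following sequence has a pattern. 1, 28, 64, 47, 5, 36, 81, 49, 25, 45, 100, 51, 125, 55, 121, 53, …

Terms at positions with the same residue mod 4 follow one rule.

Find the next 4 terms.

625, 66, 144, 55

Split by position mod 4: positions 1, 5, 9, … form one track, and each other residue class forms its own.
Track A: 1, 5, 25, 125 — powers 5^0, 5^1, 5^2, ….
Track B: 28, 36, 45, 55 — triangular numbers n(n+1)/2 for n = 7, 8, ….
Track C: 64, 81, 100, 121 — perfect squares starting at 8².
Track D: 47, 49, 51, 53 — linear: a_n = 45 + 2·n.
The 17th slot belongs to track A; its 5th term is 625.
The 18th slot belongs to track B; its 5th term is 66.
Term 19 comes from track C (its 5th entry): 144.
The 20th slot belongs to track D; its 5th term is 55.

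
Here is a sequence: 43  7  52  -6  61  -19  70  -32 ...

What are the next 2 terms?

79, -45

Split by position mod 2 into 2 tracks.
Track A: 43, 52, 61, 70 (linear: a_n = 34 + 9·n).
Track B: 7, -6, -19, -32 (arithmetic, step −13).
Term 9 comes from track A (its 5th entry): 79.
Position 10 falls in track B as its term 5, giving -45.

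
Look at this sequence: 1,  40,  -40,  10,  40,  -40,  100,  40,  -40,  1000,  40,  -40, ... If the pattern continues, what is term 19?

The slot pattern repeats as ABB (period 3), so there are 2 interleaved tracks.
Track A: 1, 10, 100, 1000 (powers 10^0, 10^1, 10^2, …).
Track B: 40, -40, 40, -40, 40, -40, 40, -40 (the oscillation 40·(−1)^(n+1)).
Position 19 → track A, term 7 = 1000000.

1000000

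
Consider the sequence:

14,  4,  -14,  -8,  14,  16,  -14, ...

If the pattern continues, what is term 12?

-128

Positions 1, 3, 5, … form one subsequence and positions 2, 4, 6, … form another.
Track A: 14, -14, 14, -14. Alternating ±14.
Track B: 4, -8, 16. Geometric with ratio -2.
Term 12 comes from track B (its 6th entry): -128.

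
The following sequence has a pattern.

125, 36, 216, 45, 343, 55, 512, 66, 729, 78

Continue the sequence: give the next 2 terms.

1000, 91

Positions 1, 3, 5, … form one subsequence and positions 2, 4, 6, … form another.
Track A: 125, 216, 343, 512, 729 (perfect cubes starting at 5³).
Track B: 36, 45, 55, 66, 78 (triangular numbers starting at T_8).
The 11th slot belongs to track A; its 6th term is 1000.
The 12th slot belongs to track B; its 6th term is 91.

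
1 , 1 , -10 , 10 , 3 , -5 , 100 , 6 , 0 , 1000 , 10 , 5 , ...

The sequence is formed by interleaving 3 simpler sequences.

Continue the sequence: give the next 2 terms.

10000, 15

The terms cycle through 3 interleaved subsequences.
Subsequence A: 1, 10, 100, 1000 — powers of 10.
Subsequence B: 1, 3, 6, 10 — the triangular numbers T_1, T_2, ….
Subsequence C: -10, -5, 0, 5 — adding 5 each time.
Position 13 falls in subsequence A as its term 5, giving 10000.
The 14th slot belongs to subsequence B; its 5th term is 15.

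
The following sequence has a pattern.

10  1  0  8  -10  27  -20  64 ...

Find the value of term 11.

The terms cycle through 2 interleaved subsequences.
Subsequence A = 10, 0, -10, -20: arithmetic, step −10.
Subsequence B = 1, 8, 27, 64: perfect cubes starting at 1³.
Term 11 comes from subsequence A (its 6th entry): -40.

-40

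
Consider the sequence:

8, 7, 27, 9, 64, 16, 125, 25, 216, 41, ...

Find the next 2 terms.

Split by position mod 2 into 2 tracks.
Stream A: 8, 27, 64, 125, 216 (the cubes 2³, 3³, 4³, …).
Stream B: 7, 9, 16, 25, 41 (a Fibonacci-like recurrence a_n = a_{n-1} + a_{n-2}).
The 11th slot belongs to stream A; its 6th term is 343.
Position 12 → stream B, term 6 = 66.

343, 66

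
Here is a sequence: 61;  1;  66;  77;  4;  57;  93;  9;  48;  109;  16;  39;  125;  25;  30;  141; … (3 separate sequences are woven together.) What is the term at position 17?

Split by position mod 3: positions 1, 4, 7, … form one track, and each other residue class forms its own.
Stream A = 61, 77, 93, 109, 125, 141: arithmetic, step +16.
Stream B = 1, 4, 9, 16, 25: the squares 1², 2², 3², ….
Stream C = 66, 57, 48, 39, 30: linear: a_n = 75 − 9·n.
Term 17 comes from stream B (its 6th entry): 36.

36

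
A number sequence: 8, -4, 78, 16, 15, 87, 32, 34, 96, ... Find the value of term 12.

The terms cycle through 3 interleaved subsequences.
Track A: 8, 16, 32 (powers 2^3, 2^4, 2^5, …).
Track B: -4, 15, 34 (arithmetic, step +19).
Track C: 78, 87, 96 (adding 9 each time).
Term 12 comes from track C (its 4th entry): 105.

105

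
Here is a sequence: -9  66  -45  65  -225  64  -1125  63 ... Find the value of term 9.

Positions 1, 3, 5, … form one subsequence and positions 2, 4, 6, … form another.
Subsequence A is -9, -45, -225, -1125, which is a geometric progression (common ratio 5).
Subsequence B is 66, 65, 64, 63, which is arithmetic, step −1.
Term 9 comes from subsequence A (its 5th entry): -5625.

-5625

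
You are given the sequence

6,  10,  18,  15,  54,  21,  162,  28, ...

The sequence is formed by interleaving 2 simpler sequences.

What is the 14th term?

55

Odd-indexed and even-indexed terms follow separate rules.
Track A is 6, 18, 54, 162, which is a geometric progression (common ratio 3).
Track B is 10, 15, 21, 28, which is the triangular numbers T_4, T_5, ….
The 14th slot belongs to track B; its 7th term is 55.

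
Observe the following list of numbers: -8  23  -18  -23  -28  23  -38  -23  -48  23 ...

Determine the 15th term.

-78

Taking every 2nd term gives 2 separate tracks.
Subsequence A: -8, -18, -28, -38, -48. Subtracting 10 each time.
Subsequence B: 23, -23, 23, -23, 23. Alternating ±23.
Term 15 comes from subsequence A (its 8th entry): -78.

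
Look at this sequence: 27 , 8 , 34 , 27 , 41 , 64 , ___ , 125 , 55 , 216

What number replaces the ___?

48

Positions 1, 3, 5, … form one subsequence and positions 2, 4, 6, … form another.
Subsequence A: 27, 34, 41, ?, 55 — adding 7 each time.
Subsequence B: 8, 27, 64, 125, 216 — consecutive cubes n³ from n = 2.
Subsequence A's pattern makes the blank 48.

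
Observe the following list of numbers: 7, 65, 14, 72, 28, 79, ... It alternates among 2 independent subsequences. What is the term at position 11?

The terms cycle through 2 interleaved subsequences.
Track A is 7, 14, 28, which is geometric with ratio 2.
Track B is 65, 72, 79, which is arithmetic with common difference +7.
Position 11 falls in track A as its term 6, giving 224.

224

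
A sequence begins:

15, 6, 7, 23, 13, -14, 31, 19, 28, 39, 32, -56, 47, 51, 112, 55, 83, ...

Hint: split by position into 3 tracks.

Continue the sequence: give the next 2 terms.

Taking every 3rd term gives 3 separate tracks.
Subsequence A = 15, 23, 31, 39, 47, 55: linear: a_n = 7 + 8·n.
Subsequence B = 6, 13, 19, 32, 51, 83: a Fibonacci-like recurrence a_n = a_{n-1} + a_{n-2}.
Subsequence C = 7, -14, 28, -56, 112: geometric, ×-2 each step.
The 18th slot belongs to subsequence C; its 6th term is -224.
Term 19 comes from subsequence A (its 7th entry): 63.

-224, 63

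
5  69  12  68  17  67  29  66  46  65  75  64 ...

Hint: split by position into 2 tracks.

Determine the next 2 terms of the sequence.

121, 63

The terms cycle through 2 interleaved subsequences.
Track A: 5, 12, 17, 29, 46, 75 (a Fibonacci-like recurrence a_n = a_{n-1} + a_{n-2}).
Track B: 69, 68, 67, 66, 65, 64 (arithmetic with common difference −1).
Term 13 comes from track A (its 7th entry): 121.
Term 14 comes from track B (its 7th entry): 63.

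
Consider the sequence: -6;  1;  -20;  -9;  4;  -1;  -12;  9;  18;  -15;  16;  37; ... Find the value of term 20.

49

Taking every 3rd term gives 3 separate tracks.
Track A: -6, -9, -12, -15. Arithmetic, step −3.
Track B: 1, 4, 9, 16. The squares 1², 2², 3², ….
Track C: -20, -1, 18, 37. Linear: a_n = -39 + 19·n.
Position 20 falls in track B as its term 7, giving 49.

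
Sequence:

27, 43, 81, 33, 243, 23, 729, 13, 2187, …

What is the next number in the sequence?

Split by position mod 2 into 2 tracks.
Track A: 27, 81, 243, 729, 2187 (successive powers of 3).
Track B: 43, 33, 23, 13 (arithmetic with common difference −10).
Position 10 → track B, term 5 = 3.

3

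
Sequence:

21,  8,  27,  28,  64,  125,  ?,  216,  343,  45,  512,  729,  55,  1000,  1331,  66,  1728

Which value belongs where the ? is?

36

Positions follow the repeating pattern ABB; grouping by letter gives 2 tracks.
Stream A is 21, 28, ?, 45, 55, 66, which is triangular numbers starting at T_6.
Stream B is 8, 27, 64, 125, 216, 343, 512, 729, 1000, 1331, 1728, which is the cubes 2³, 3³, 4³, ….
Filling stream A at index 3 by its rule yields 36.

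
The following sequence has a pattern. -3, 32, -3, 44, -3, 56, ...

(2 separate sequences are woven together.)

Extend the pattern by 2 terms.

Positions 1, 3, 5, … form one subsequence and positions 2, 4, 6, … form another.
Track A is -3, -3, -3, which is constant -3.
Track B is 32, 44, 56, which is arithmetic with common difference +12.
The 7th slot belongs to track A; its 4th term is -3.
Position 8 falls in track B as its term 4, giving 68.

-3, 68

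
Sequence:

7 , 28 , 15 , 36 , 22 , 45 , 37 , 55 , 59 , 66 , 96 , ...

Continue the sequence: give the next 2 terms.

Positions 1, 3, 5, … form one subsequence and positions 2, 4, 6, … form another.
Track A: 7, 15, 22, 37, 59, 96 — a Fibonacci-like recurrence a_n = a_{n-1} + a_{n-2}.
Track B: 28, 36, 45, 55, 66 — the triangular numbers T_7, T_8, ….
Position 12 falls in track B as its term 6, giving 78.
Position 13 falls in track A as its term 7, giving 155.

78, 155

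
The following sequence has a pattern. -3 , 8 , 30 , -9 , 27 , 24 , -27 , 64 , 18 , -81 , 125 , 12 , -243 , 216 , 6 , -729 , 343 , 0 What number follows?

-2187

Taking every 3rd term gives 3 separate tracks.
Stream A = -3, -9, -27, -81, -243, -729: a geometric progression (common ratio 3).
Stream B = 8, 27, 64, 125, 216, 343: perfect cubes starting at 2³.
Stream C = 30, 24, 18, 12, 6, 0: subtracting 6 each time.
The 19th slot belongs to stream A; its 7th term is -2187.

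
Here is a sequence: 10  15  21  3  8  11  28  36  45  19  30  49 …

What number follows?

55

Positions follow the repeating pattern AAABBB; grouping by letter gives 2 tracks.
Subsequence A: 10, 15, 21, 28, 36, 45. Triangular numbers n(n+1)/2 for n = 4, 5, ….
Subsequence B: 3, 8, 11, 19, 30, 49. Fibonacci-style (each term is the sum of the two before it).
Position 13 falls in subsequence A as its term 7, giving 55.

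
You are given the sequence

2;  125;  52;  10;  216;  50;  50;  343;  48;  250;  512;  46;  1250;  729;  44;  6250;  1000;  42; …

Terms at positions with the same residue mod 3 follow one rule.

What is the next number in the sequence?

31250

The terms cycle through 3 interleaved subsequences.
Stream A = 2, 10, 50, 250, 1250, 6250: geometric, ×5 each step.
Stream B = 125, 216, 343, 512, 729, 1000: perfect cubes starting at 5³.
Stream C = 52, 50, 48, 46, 44, 42: linear: a_n = 54 − 2·n.
Position 19 → stream A, term 7 = 31250.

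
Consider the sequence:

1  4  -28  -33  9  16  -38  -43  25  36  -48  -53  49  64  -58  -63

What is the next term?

Positions follow the repeating pattern AABB; grouping by letter gives 2 tracks.
Track A: 1, 4, 9, 16, 25, 36, 49, 64 (perfect squares starting at 1²).
Track B: -28, -33, -38, -43, -48, -53, -58, -63 (arithmetic with common difference −5).
Position 17 falls in track A as its term 9, giving 81.

81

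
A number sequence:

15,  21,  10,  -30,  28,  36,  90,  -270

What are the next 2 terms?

Reading positions in blocks of 4 reveals the pattern AABB — 2 tracks woven together.
Stream A: 15, 21, 28, 36. Triangular numbers starting at T_5.
Stream B: 10, -30, 90, -270. Geometric, ×-3 each step.
Position 9 → stream A, term 5 = 45.
Position 10 falls in stream A as its term 6, giving 55.

45, 55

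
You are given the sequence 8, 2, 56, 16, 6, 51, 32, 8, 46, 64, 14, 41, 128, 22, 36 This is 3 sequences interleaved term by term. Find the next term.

256

Split by position mod 3: positions 1, 4, 7, … form one track, and each other residue class forms its own.
Track A = 8, 16, 32, 64, 128: successive powers of 2.
Track B = 2, 6, 8, 14, 22: Fibonacci-style (each term is the sum of the two before it).
Track C = 56, 51, 46, 41, 36: arithmetic, step −5.
Term 16 comes from track A (its 6th entry): 256.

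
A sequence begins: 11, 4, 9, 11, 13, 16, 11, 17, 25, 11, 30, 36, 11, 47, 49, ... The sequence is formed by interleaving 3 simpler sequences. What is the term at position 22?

11

Split by position mod 3 into 3 tracks.
Track A: 11, 11, 11, 11, 11 (constant 11).
Track B: 4, 13, 17, 30, 47 (a Fibonacci-like recurrence a_n = a_{n-1} + a_{n-2}).
Track C: 9, 16, 25, 36, 49 (perfect squares starting at 3²).
Position 22 → track A, term 8 = 11.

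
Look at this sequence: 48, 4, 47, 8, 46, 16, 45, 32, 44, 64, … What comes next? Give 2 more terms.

Odd-indexed and even-indexed terms follow separate rules.
Stream A is 48, 47, 46, 45, 44, which is arithmetic, step −1.
Stream B is 4, 8, 16, 32, 64, which is powers of 2.
Position 11 → stream A, term 6 = 43.
Term 12 comes from stream B (its 6th entry): 128.

43, 128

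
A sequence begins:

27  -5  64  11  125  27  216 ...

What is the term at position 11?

512

The terms cycle through 2 interleaved subsequences.
Track A is 27, 64, 125, 216, which is consecutive cubes n³ from n = 3.
Track B is -5, 11, 27, which is arithmetic with common difference +16.
The 11th slot belongs to track A; its 6th term is 512.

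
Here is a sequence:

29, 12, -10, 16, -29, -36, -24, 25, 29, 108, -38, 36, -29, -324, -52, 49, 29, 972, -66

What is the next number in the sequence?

64

Split by position mod 4 into 4 tracks.
Track A: 29, -29, 29, -29, 29 — the oscillation 29·(−1)^(n+1).
Track B: 12, -36, 108, -324, 972 — geometric with ratio -3.
Track C: -10, -24, -38, -52, -66 — linear: a_n = 4 − 14·n.
Track D: 16, 25, 36, 49 — consecutive squares n² from n = 4.
Position 20 → track D, term 5 = 64.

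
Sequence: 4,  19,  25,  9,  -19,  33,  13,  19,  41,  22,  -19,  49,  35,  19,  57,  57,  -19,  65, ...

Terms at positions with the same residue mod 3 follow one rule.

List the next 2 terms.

92, 19

Taking every 3rd term gives 3 separate tracks.
Stream A = 4, 9, 13, 22, 35, 57: a Fibonacci-like recurrence a_n = a_{n-1} + a_{n-2}.
Stream B = 19, -19, 19, -19, 19, -19: alternating ±19.
Stream C = 25, 33, 41, 49, 57, 65: adding 8 each time.
The 19th slot belongs to stream A; its 7th term is 92.
Position 20 → stream B, term 7 = 19.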